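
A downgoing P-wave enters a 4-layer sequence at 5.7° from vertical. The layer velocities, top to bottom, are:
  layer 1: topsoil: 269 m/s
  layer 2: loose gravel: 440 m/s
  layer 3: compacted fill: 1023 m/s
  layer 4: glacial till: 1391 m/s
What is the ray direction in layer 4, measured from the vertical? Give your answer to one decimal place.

30.9°

Snell's law across each interface conserves sin θ / V, so sin θ_4 = V_4·sin θ₁/V₁.
sin θ_4 = 1391 × sin 5.7° / 269 = 0.5136.
θ_4 = arcsin 0.5136 = 30.90°.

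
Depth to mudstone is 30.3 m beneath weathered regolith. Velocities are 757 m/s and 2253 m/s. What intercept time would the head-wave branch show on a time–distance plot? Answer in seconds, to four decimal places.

θ_c = arcsin(V₁/V₂) = arcsin(757/2253) = 19.63°; cos θ_c = 0.9419.
tᵢ = 2h·cos θ_c / V₁ = 2·30.3·0.9419 / 757 = 0.07540 s.

0.0754 s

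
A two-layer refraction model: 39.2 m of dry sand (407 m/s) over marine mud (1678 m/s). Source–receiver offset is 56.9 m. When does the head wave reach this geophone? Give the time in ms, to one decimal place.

220.8 ms

θ_c = arcsin(V₁/V₂) = arcsin(407/1678) = 14.04°, cos θ_c = 0.9701.
Intercept time tᵢ = 2h cos θ_c / V₁ = 2·39.2·0.9701/407 = 0.18688 s.
t = x/V₂ + tᵢ = 56.9/1678 + 0.18688 = 0.22079 s.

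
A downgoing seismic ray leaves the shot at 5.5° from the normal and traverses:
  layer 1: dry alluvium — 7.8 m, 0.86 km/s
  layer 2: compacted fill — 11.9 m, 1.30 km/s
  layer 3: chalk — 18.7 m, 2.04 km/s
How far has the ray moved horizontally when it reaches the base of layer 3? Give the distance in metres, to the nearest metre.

7 m

Ray parameter p = sin 5.5° / 0.86 km/s = 1.1145e-01 s/km.
Layer 1: θ = 5.50°; offset = 7.8·tan 5.50° = 0.751 m.
Layer 2: sin θ = p·1.30 = 0.1449 → θ = 8.33°; offset = 11.9·tan 8.33° = 1.742 m.
Layer 3: sin θ = p·2.04 = 0.2274 → θ = 13.14°; offset = 18.7·tan 13.14° = 4.366 m.
Total horizontal offset = 6.859 m.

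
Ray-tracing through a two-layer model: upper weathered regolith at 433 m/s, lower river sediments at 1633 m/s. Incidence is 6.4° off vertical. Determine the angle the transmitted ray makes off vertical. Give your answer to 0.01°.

sin θ₁/V₁ = sin θ₂/V₂ ⇒ sin θ₂ = 1633·sin 6.4°/433 = 1633·0.1115/433 = 0.4204.
θ₂ = arcsin 0.4204 = 24.86° from the normal.

24.86°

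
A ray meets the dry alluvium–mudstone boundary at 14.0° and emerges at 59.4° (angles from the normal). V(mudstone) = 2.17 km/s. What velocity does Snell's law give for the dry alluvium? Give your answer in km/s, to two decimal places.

sin 14.0° = 0.2419; sin 59.4° = 0.8607.
V₁ = V₂·(sin θ₁/sin θ₂) = 2.17·(0.2419/0.8607) = 0.61 km/s.

0.61 km/s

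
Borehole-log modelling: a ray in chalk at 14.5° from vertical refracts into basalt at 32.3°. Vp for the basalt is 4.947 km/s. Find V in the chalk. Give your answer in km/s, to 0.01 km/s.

2.32 km/s

sin 14.5° = 0.2504; sin 32.3° = 0.5344.
V₁ = V₂·(sin θ₁/sin θ₂) = 4.947·(0.2504/0.5344) = 2.32 km/s.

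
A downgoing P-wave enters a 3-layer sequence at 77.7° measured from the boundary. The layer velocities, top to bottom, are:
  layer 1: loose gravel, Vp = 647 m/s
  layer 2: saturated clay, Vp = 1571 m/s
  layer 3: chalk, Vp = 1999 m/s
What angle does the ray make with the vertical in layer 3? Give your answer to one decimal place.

41.2°

From the normal: θ₁ = 90° − 77.7° = 12.3°.
Snell's law across each interface conserves sin θ / V, so sin θ_3 = V_3·sin θ₁/V₁.
sin θ_3 = 1999 × sin 12.3° / 647 = 0.6582.
θ_3 = 41.16° from the vertical.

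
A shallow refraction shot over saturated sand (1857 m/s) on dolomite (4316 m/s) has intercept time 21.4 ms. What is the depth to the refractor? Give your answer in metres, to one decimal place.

θ_c = arcsin(1857/4316) = 25.48°; cos θ_c = 0.9027.
tᵢ = 2h cos θ_c/V₁ ⇒ h = tᵢ·V₁/(2 cos θ_c) = 0.0214·1857/(2·0.9027) = 22.01 m.

22.0 m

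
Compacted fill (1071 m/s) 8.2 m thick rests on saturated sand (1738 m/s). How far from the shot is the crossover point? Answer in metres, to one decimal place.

33.7 m

x_cross = 2h·√((V₂+V₁)/(V₂−V₁)).
(V₂+V₁)/(V₂−V₁) = (1738+1071)/(1738−1071) = 4.2114; √ = 2.0522.
x_cross = 2·8.2·2.0522 = 33.66 m.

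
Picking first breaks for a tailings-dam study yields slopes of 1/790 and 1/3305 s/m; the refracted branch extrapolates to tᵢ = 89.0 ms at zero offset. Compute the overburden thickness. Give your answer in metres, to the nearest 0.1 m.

h = tᵢ·V₁·V₂ / (2·√(V₂²−V₁²)).
√(V₂²−V₁²) = √(3305² − 790²) = 3209.2 m/s.
h = 0.089 s × 790 × 3305 / (2 × 3209.2) = 36.20 m.

36.2 m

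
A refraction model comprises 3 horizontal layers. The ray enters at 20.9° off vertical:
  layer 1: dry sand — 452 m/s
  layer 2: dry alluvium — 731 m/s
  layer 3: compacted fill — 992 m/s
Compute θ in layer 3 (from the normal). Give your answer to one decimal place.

51.5°

Snell's law across each interface conserves sin θ / V, so sin θ_3 = V_3·sin θ₁/V₁.
sin θ_3 = 992 × sin 20.9° / 452 = 0.7829.
θ_3 = arcsin 0.7829 = 51.53°.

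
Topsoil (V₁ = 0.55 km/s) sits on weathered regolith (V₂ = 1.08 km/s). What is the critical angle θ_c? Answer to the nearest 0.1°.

Critical incidence: sin θ_c = V₁/V₂ = 0.55/1.08 = 0.5093.
θ_c = arcsin 0.5093 = 30.61°.

30.6°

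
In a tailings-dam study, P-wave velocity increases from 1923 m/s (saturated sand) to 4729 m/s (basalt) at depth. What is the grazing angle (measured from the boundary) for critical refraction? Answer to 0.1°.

66.0°

Critical incidence: sin θ_c = V₁/V₂ = 1923/4729 = 0.4066.
θ_c = arcsin 0.4066 = 23.99°.
Measured from the interface: 90° − 23.99° = 66.01°.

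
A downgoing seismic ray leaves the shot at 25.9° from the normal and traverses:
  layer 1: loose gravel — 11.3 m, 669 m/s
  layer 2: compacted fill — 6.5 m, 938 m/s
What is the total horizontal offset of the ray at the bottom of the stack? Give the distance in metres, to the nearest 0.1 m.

Apply Snell's law at each interface; in layer i the horizontal offset is hᵢ·tan θᵢ.
Layer 1: θ = 25.90°; offset = 11.3·tan 25.90° = 5.487 m.
Layer 2: sin θ = 938·sin 25.9°/669 = 0.6124, θ = 37.77°; offset = 6.5·tan 37.77° = 5.036 m.
Total horizontal offset = 10.523 m.

10.5 m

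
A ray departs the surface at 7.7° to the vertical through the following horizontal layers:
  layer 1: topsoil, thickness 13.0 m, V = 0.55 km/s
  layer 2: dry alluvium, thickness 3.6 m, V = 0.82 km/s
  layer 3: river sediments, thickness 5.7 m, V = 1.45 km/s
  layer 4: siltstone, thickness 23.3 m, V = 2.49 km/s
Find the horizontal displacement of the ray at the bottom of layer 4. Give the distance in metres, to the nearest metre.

22 m

p = sin θ₁/V₁ = sin 7.7°/0.55 = 2.4361e-01 s/km is conserved through the stack.
Layer 1: θ = 7.70°; offset = 13.0·tan 7.70° = 1.758 m.
Layer 2: sin θ = p·0.82 = 0.1998 → θ = 11.52°; offset = 3.6·tan 11.52° = 0.734 m.
Layer 3: sin θ = p·1.45 = 0.3532 → θ = 20.69°; offset = 5.7·tan 20.69° = 2.152 m.
Layer 4: sin θ = p·2.49 = 0.6066 → θ = 37.34°; offset = 23.3·tan 37.34° = 17.778 m.
Σ offsets = 22.422 m.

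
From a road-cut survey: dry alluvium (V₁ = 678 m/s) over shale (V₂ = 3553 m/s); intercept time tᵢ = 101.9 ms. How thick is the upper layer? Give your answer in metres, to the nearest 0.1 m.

θ_c = arcsin(678/3553) = 11.00°; cos θ_c = 0.9816.
tᵢ = 2h cos θ_c/V₁ ⇒ h = tᵢ·V₁/(2 cos θ_c) = 0.1019·678/(2·0.9816) = 35.19 m.

35.2 m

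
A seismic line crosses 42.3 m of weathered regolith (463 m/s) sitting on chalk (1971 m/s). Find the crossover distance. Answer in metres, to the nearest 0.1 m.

θ_c = arcsin(463/1971) = 13.59°, so cos θ_c = 0.9720 and tᵢ = 2h cos θ_c/V₁ = 0.1776 s.
At crossover x/V₁ = x/V₂ + tᵢ ⇒ x = tᵢ/(1/V₁ − 1/V₂) = 0.17761/(2.1598e-03 − 5.0736e-04) = 107.48 m.

107.5 m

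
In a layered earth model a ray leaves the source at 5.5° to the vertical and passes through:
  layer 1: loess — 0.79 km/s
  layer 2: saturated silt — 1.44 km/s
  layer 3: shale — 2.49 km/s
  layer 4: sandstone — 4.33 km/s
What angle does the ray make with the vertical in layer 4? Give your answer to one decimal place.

31.7°

Snell's law across each interface conserves sin θ / V, so sin θ_4 = V_4·sin θ₁/V₁.
sin θ_4 = 4.33 × sin 5.5° / 0.79 = 0.5253.
θ_4 = 31.69° from the vertical.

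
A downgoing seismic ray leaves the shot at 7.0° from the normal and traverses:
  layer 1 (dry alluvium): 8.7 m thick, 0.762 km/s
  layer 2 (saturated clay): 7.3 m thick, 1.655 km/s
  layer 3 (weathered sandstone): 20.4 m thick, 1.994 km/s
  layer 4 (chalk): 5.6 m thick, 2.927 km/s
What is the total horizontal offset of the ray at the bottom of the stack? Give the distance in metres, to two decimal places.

Apply Snell's law at each interface; in layer i the horizontal offset is hᵢ·tan θᵢ.
Layer 1: θ = 7.00°; offset = 8.7·tan 7.00° = 1.0682 m.
Layer 2: sin θ = 1.655·sin 7.0°/0.762 = 0.2647, θ = 15.35°; offset = 7.3·tan 15.35° = 2.0037 m.
Layer 3: sin θ = 1.994·sin 7.0°/0.762 = 0.3189, θ = 18.60°; offset = 20.4·tan 18.60° = 6.8641 m.
Layer 4: sin θ = 2.927·sin 7.0°/0.762 = 0.4681, θ = 27.91°; offset = 5.6·tan 27.91° = 2.9666 m.
Σ offsets = 12.9027 m.

12.90 m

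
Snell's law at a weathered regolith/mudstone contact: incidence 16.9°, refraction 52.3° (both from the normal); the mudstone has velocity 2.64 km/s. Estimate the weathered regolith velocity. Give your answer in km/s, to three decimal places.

0.970 km/s

sin 16.9° = 0.2907; sin 52.3° = 0.7912.
V₁ = V₂·(sin θ₁/sin θ₂) = 2.64·(0.2907/0.7912) = 0.970 km/s.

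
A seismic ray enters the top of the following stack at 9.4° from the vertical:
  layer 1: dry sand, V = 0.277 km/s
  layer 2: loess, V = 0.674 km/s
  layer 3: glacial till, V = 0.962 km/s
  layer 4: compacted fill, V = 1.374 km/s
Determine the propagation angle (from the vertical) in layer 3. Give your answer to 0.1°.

34.6°

Snell's law across each interface conserves sin θ / V, so sin θ_3 = V_3·sin θ₁/V₁.
sin θ_3 = 0.962 × sin 9.4° / 0.277 = 0.5672.
θ_3 = arcsin 0.5672 = 34.56°.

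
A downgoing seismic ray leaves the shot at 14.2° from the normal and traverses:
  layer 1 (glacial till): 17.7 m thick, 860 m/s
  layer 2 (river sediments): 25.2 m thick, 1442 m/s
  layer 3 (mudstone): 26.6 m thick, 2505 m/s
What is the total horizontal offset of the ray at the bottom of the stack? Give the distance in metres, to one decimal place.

Ray parameter p = sin 14.2° / 860 m/s = 2.8524e-04 s/m.
Layer 1: θ = 14.20°; offset = 17.7·tan 14.20° = 4.479 m.
Layer 2: sin θ = p·1442 = 0.4113 → θ = 24.29°; offset = 25.2·tan 24.29° = 11.372 m.
Layer 3: sin θ = p·2505 = 0.7145 → θ = 45.60°; offset = 26.6·tan 45.60° = 27.167 m.
Σ offsets = 43.018 m.

43.0 m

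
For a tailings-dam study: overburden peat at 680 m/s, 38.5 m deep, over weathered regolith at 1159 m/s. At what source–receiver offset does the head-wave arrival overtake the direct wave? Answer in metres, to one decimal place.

150.9 m

x_cross = 2h·√((V₂+V₁)/(V₂−V₁)).
(V₂+V₁)/(V₂−V₁) = (1159+680)/(1159−680) = 3.8392; √ = 1.9594.
x_cross = 2·38.5·1.9594 = 150.87 m.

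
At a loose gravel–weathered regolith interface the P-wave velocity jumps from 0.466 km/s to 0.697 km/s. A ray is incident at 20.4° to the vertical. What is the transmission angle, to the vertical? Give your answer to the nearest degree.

sin θ₁/V₁ = sin θ₂/V₂ ⇒ sin θ₂ = 0.697·sin 20.4°/0.466 = 0.697·0.3486/0.466 = 0.5214.
θ₂ = sin⁻¹(0.5214) = 31.42° (from vertical).

31°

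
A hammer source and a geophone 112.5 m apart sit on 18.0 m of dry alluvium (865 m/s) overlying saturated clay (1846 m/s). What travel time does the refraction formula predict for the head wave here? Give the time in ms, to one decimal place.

97.7 ms

t = x/V₂ + 2h·√(V₂²−V₁²)/(V₁V₂).
√(V₂²−V₁²) = √(1846²−865²) = 1630.8 m/s; delay term = 2·18.0·1630.8/(865·1846) = 0.03677 s.
t = 112.5/1846 + 0.03677 = 0.09771 s.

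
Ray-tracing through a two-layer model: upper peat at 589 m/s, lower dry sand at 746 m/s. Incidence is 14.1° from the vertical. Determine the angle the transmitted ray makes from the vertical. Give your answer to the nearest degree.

sin θ₁/V₁ = sin θ₂/V₂ ⇒ sin θ₂ = 746·sin 14.1°/589 = 746·0.2436/589 = 0.3086.
θ₂ = arcsin 0.3086 = 17.97° from the normal.

18°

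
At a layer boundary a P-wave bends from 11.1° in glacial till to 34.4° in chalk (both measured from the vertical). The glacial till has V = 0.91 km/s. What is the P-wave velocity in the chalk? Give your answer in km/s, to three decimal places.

2.670 km/s

Snell's law: sin 11.1°/V₁ = sin 34.4°/V₂.
V₂ = V₁·sin 34.4°/sin 11.1° = 0.91 × 2.9346 = 2.670 km/s.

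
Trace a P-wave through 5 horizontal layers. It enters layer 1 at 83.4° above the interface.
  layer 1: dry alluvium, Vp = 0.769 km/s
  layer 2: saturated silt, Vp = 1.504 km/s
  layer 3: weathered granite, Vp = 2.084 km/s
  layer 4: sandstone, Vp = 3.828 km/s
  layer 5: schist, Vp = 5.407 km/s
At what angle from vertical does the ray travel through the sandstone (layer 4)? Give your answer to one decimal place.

From the normal: θ₁ = 90° − 83.4° = 6.6°.
Ray parameter p = sin 6.6° / 0.769 = 1.4946e-01 s/km.
sin θ_4 = p·V_4 = 1.4946e-01 × 3.828 = 0.5721.
θ_4 = 34.90° from the vertical.

34.9°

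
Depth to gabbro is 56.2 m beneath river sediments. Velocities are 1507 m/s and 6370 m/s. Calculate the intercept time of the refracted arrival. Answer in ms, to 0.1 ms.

72.5 ms

θ_c = arcsin(V₁/V₂) = arcsin(1507/6370) = 13.68°; cos θ_c = 0.9716.
tᵢ = 2h·cos θ_c / V₁ = 2·56.2·0.9716 / 1507 = 0.07247 s.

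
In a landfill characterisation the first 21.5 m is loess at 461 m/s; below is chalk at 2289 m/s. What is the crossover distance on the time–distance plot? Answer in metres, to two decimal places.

52.74 m

θ_c = arcsin(461/2289) = 11.62°, so cos θ_c = 0.9795 and tᵢ = 2h cos θ_c/V₁ = 0.0914 s.
At crossover x/V₁ = x/V₂ + tᵢ ⇒ x = tᵢ/(1/V₁ − 1/V₂) = 0.09136/(2.1692e-03 − 4.3687e-04) = 52.74 m.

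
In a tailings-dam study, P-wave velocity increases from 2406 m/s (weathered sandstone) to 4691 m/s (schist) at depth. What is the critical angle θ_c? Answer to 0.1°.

30.9°

Critical incidence: sin θ_c = V₁/V₂ = 2406/4691 = 0.5129.
θ_c = arcsin 0.5129 = 30.86°.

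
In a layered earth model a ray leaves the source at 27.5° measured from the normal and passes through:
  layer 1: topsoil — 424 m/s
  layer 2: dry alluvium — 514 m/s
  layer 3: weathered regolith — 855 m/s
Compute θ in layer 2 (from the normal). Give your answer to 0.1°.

Snell's law across each interface conserves sin θ / V, so sin θ_2 = V_2·sin θ₁/V₁.
sin θ_2 = 514 × sin 27.5° / 424 = 0.5598.
θ_2 = 34.04° from the vertical.

34.0°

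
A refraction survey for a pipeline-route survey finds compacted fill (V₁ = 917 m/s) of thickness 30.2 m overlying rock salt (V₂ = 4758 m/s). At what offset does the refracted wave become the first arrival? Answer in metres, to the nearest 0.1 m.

θ_c = arcsin(917/4758) = 11.11°, so cos θ_c = 0.9813 and tᵢ = 2h cos θ_c/V₁ = 0.0646 s.
At crossover x/V₁ = x/V₂ + tᵢ ⇒ x = tᵢ/(1/V₁ − 1/V₂) = 0.06463/(1.0905e-03 − 2.1017e-04) = 73.42 m.

73.4 m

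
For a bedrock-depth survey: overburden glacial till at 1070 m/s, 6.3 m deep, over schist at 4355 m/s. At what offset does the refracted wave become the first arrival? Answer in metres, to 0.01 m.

16.19 m

x_cross = 2h·√((V₂+V₁)/(V₂−V₁)).
(V₂+V₁)/(V₂−V₁) = (4355+1070)/(4355−1070) = 1.6514; √ = 1.2851.
x_cross = 2·6.3·1.2851 = 16.19 m.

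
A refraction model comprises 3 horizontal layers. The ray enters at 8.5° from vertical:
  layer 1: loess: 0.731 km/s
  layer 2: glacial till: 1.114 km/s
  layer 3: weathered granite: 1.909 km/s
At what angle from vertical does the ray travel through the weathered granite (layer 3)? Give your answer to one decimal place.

22.7°

Snell's law across each interface conserves sin θ / V, so sin θ_3 = V_3·sin θ₁/V₁.
sin θ_3 = 1.909 × sin 8.5° / 0.731 = 0.3860.
θ_3 = arcsin 0.3860 = 22.71°.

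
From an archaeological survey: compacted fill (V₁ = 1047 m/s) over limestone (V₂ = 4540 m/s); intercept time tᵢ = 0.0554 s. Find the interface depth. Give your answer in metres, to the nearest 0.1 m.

29.8 m

θ_c = arcsin(1047/4540) = 13.33°; cos θ_c = 0.9730.
tᵢ = 2h cos θ_c/V₁ ⇒ h = tᵢ·V₁/(2 cos θ_c) = 0.0554·1047/(2·0.9730) = 29.81 m.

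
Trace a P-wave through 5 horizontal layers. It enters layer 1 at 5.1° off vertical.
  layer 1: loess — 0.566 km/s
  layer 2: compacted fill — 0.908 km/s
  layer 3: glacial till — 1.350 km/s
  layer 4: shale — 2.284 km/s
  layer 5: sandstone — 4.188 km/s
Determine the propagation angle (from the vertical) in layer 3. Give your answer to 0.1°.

12.2°

Snell's law across each interface conserves sin θ / V, so sin θ_3 = V_3·sin θ₁/V₁.
sin θ_3 = 1.350 × sin 5.1° / 0.566 = 0.2120.
θ_3 = arcsin 0.2120 = 12.24°.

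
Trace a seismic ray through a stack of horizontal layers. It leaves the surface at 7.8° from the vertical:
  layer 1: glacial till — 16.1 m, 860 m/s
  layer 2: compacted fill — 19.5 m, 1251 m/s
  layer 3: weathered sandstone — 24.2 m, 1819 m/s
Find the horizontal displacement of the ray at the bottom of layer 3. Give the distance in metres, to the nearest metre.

Apply Snell's law at each interface; in layer i the horizontal offset is hᵢ·tan θᵢ.
Layer 1: θ = 7.80°; offset = 16.1·tan 7.80° = 2.205 m.
Layer 2: sin θ = 1251·sin 7.8°/860 = 0.1974, θ = 11.39°; offset = 19.5·tan 11.39° = 3.927 m.
Layer 3: sin θ = 1819·sin 7.8°/860 = 0.2871, θ = 16.68°; offset = 24.2·tan 16.68° = 7.252 m.
Summing the layer offsets gives 13.384 m.

13 m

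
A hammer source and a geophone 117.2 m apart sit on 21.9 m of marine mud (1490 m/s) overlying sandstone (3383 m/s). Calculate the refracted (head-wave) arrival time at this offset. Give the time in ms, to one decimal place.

t = x/V₂ + 2h·√(V₂²−V₁²)/(V₁V₂).
√(V₂²−V₁²) = √(3383²−1490²) = 3037.2 m/s; delay term = 2·21.9·3037.2/(1490·3383) = 0.02639 s.
t = 117.2/3383 + 0.02639 = 0.06104 s.

61.0 ms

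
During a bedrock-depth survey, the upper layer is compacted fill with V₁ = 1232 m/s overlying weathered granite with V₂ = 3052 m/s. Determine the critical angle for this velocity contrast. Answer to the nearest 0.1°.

23.8°

At critical incidence the refracted ray runs along the interface (θ₂ = 90°), so sin θ_c = V₁/V₂.
θ_c = arcsin(1232/3052) = arcsin 0.4037 = 23.81°.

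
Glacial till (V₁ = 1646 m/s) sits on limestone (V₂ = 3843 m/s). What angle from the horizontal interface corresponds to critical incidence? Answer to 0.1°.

Critical incidence: sin θ_c = V₁/V₂ = 1646/3843 = 0.4283.
θ_c = arcsin 0.4283 = 25.36°.
Measured from the interface: 90° − 25.36° = 64.64°.

64.6°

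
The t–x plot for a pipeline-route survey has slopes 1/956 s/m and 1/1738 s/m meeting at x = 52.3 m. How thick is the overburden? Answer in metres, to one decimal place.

14.1 m

x_cross = 2h·√((V₂+V₁)/(V₂−V₁)) → h = x_cross / (2·√((V₂+V₁)/(V₂−V₁))).
√((V₂+V₁)/(V₂−V₁)) = √((1738+956)/(1738−956)) = 1.8561.
h = 52.3 / (2·1.8561) = 14.09 m.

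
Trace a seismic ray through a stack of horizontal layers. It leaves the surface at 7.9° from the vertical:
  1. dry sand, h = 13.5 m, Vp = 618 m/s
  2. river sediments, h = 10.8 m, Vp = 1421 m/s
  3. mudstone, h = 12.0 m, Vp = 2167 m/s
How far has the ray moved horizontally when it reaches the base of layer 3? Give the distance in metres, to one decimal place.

12.1 m

Apply Snell's law at each interface; in layer i the horizontal offset is hᵢ·tan θᵢ.
Layer 1: θ = 7.90°; offset = 13.5·tan 7.90° = 1.873 m.
Layer 2: sin θ = 1421·sin 7.9°/618 = 0.3160, θ = 18.42°; offset = 10.8·tan 18.42° = 3.598 m.
Layer 3: sin θ = 2167·sin 7.9°/618 = 0.4819, θ = 28.81°; offset = 12.0·tan 28.81° = 6.600 m.
Σ offsets = 12.071 m.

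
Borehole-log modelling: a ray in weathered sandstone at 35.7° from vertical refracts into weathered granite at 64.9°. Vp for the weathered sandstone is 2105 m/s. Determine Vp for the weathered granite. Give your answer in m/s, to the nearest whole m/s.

3267 m/s

Snell's law: sin 35.7°/V₁ = sin 64.9°/V₂.
V₂ = V₁·sin 64.9°/sin 35.7° = 2105 × 1.5519 = 3266.65 m/s.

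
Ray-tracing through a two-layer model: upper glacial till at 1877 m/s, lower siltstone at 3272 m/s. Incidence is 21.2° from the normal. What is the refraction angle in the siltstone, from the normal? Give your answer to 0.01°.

39.08°

sin θ₁/V₁ = sin θ₂/V₂ ⇒ sin θ₂ = 3272·sin 21.2°/1877 = 3272·0.3616/1877 = 0.6304.
θ₂ = arcsin 0.6304 = 39.08° from the normal.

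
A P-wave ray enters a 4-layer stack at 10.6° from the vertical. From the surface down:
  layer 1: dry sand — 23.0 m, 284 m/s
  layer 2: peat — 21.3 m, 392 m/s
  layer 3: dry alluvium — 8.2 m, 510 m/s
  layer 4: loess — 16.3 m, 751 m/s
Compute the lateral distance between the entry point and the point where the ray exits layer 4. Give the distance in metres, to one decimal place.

21.8 m

Apply Snell's law at each interface; in layer i the horizontal offset is hᵢ·tan θᵢ.
Layer 1: θ = 10.60°; offset = 23.0·tan 10.60° = 4.304 m.
Layer 2: sin θ = 392·sin 10.6°/284 = 0.2539, θ = 14.71°; offset = 21.3·tan 14.71° = 5.591 m.
Layer 3: sin θ = 510·sin 10.6°/284 = 0.3303, θ = 19.29°; offset = 8.2·tan 19.29° = 2.870 m.
Layer 4: sin θ = 751·sin 10.6°/284 = 0.4864, θ = 29.11°; offset = 16.3·tan 29.11° = 9.075 m.
Σ offsets = 21.840 m.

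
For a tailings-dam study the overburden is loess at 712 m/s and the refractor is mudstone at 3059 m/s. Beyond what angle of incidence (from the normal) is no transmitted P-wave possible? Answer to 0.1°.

13.5°

Critical incidence: sin θ_c = V₁/V₂ = 712/3059 = 0.2328.
θ_c = arcsin 0.2328 = 13.46°.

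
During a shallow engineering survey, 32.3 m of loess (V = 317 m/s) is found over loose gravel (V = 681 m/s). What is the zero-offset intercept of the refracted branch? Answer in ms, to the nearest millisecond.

180 ms

tᵢ = 2h·√(V₂²−V₁²)/(V₁V₂).
√(V₂²−V₁²) = √(681²−317²) = 602.7 m/s.
tᵢ = 2·32.3·602.7/(317·681) = 0.18036 s.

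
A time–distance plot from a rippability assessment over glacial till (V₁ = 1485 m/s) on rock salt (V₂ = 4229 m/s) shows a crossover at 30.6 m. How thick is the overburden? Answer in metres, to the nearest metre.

h = (x_cross/2)·√((V₂−V₁)/(V₂+V₁)).
(V₂−V₁)/(V₂+V₁) = (4229−1485)/(4229+1485) = 0.4802; √ = 0.6930.
h = (30.6/2)·0.6930 = 10.60 m.

11 m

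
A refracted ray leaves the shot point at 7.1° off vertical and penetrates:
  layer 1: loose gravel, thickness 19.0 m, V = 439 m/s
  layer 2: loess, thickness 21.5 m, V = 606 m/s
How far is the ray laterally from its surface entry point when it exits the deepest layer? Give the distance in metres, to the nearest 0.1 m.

6.1 m

Ray parameter p = sin 7.1° / 439 m/s = 2.8155e-04 s/m.
Layer 1: θ = 7.10°; offset = 19.0·tan 7.10° = 2.367 m.
Layer 2: sin θ = p·606 = 0.1706 → θ = 9.82°; offset = 21.5·tan 9.82° = 3.723 m.
Summing the layer offsets gives 6.090 m.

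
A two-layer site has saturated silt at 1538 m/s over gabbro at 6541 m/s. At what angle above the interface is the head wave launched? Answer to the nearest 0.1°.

76.4°

At critical incidence the refracted ray runs along the interface (θ₂ = 90°), so sin θ_c = V₁/V₂.
θ_c = arcsin(1538/6541) = arcsin 0.2351 = 13.60°.
Measured from the interface: 90° − 13.60° = 76.40°.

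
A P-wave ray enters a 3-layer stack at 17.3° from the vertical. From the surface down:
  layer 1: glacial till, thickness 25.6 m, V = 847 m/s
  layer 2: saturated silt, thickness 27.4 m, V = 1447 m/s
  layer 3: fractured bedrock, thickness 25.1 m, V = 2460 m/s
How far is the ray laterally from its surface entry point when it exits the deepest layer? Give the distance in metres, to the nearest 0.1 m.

Ray parameter p = sin 17.3° / 847 m/s = 3.5109e-04 s/m.
Layer 1: θ = 17.30°; offset = 25.6·tan 17.30° = 7.974 m.
Layer 2: sin θ = p·1447 = 0.5080 → θ = 30.53°; offset = 27.4·tan 30.53° = 16.161 m.
Layer 3: sin θ = p·2460 = 0.8637 → θ = 59.73°; offset = 25.1·tan 59.73° = 43.010 m.
Σ offsets = 67.145 m.

67.1 m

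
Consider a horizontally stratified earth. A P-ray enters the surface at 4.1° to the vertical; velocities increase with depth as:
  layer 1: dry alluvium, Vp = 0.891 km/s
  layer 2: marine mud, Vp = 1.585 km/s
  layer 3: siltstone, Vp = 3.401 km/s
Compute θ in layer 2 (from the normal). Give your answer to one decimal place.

Ray parameter p = sin 4.1° / 0.891 = 8.0244e-02 s/km.
sin θ_2 = p·V_2 = 8.0244e-02 × 1.585 = 0.1272.
θ_2 = arcsin 0.1272 = 7.31°.

7.3°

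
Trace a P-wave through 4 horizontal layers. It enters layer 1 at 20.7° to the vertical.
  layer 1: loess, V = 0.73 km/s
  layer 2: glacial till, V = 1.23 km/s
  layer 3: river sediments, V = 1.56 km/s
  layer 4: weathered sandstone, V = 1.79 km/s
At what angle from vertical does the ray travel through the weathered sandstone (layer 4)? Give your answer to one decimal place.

Snell's law across each interface conserves sin θ / V, so sin θ_4 = V_4·sin θ₁/V₁.
sin θ_4 = 1.79 × sin 20.7° / 0.73 = 0.8667.
θ_4 = 60.08° from the vertical.

60.1°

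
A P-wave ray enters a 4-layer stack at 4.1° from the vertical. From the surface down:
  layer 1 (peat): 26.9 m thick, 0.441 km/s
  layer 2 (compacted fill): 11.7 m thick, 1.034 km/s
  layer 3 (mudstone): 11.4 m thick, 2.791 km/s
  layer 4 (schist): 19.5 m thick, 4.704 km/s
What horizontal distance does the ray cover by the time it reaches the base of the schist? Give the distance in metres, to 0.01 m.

Ray parameter p = sin 4.1° / 0.441 km/s = 1.6213e-01 s/km.
Layer 1: θ = 4.10°; offset = 26.9·tan 4.10° = 1.9282 m.
Layer 2: sin θ = p·1.034 = 0.1676 → θ = 9.65°; offset = 11.7·tan 9.65° = 1.9895 m.
Layer 3: sin θ = p·2.791 = 0.4525 → θ = 26.90°; offset = 11.4·tan 26.90° = 5.7845 m.
Layer 4: sin θ = p·4.704 = 0.7626 → θ = 49.70°; offset = 19.5·tan 49.70° = 22.9915 m.
Total horizontal offset = 32.6937 m.

32.69 m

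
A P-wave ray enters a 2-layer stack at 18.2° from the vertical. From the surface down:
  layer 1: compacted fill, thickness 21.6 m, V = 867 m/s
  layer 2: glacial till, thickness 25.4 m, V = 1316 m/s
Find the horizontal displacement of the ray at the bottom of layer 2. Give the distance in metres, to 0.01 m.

Ray parameter p = sin 18.2° / 867 m/s = 3.6025e-04 s/m.
Layer 1: θ = 18.20°; offset = 21.6·tan 18.20° = 7.1017 m.
Layer 2: sin θ = p·1316 = 0.4741 → θ = 28.30°; offset = 25.4·tan 28.30° = 13.6764 m.
Summing the layer offsets gives 20.7781 m.

20.78 m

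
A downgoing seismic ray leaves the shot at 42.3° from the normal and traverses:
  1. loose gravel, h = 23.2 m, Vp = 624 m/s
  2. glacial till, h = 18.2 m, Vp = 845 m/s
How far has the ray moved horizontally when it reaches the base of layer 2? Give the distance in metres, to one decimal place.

61.4 m

Apply Snell's law at each interface; in layer i the horizontal offset is hᵢ·tan θᵢ.
Layer 1: θ = 42.30°; offset = 23.2·tan 42.30° = 21.110 m.
Layer 2: sin θ = 845·sin 42.3°/624 = 0.9114, θ = 65.70°; offset = 18.2·tan 65.70° = 40.300 m.
Σ offsets = 61.411 m.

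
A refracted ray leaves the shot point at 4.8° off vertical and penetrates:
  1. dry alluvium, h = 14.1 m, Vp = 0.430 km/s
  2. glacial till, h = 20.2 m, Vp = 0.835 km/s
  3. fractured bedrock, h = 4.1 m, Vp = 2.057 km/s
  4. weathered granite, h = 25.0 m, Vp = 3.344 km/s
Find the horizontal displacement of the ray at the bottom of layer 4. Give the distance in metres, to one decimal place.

Apply Snell's law at each interface; in layer i the horizontal offset is hᵢ·tan θᵢ.
Layer 1: θ = 4.80°; offset = 14.1·tan 4.80° = 1.184 m.
Layer 2: sin θ = 0.835·sin 4.8°/0.430 = 0.1625, θ = 9.35°; offset = 20.2·tan 9.35° = 3.327 m.
Layer 3: sin θ = 2.057·sin 4.8°/0.430 = 0.4003, θ = 23.60°; offset = 4.1·tan 23.60° = 1.791 m.
Layer 4: sin θ = 3.344·sin 4.8°/0.430 = 0.6507, θ = 40.60°; offset = 25.0·tan 40.60° = 21.426 m.
Total horizontal offset = 27.727 m.

27.7 m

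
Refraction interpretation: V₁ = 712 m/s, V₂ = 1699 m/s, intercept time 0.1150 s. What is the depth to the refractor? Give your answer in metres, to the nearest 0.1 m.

45.1 m

θ_c = arcsin(712/1699) = 24.78°; cos θ_c = 0.9080.
tᵢ = 2h cos θ_c/V₁ ⇒ h = tᵢ·V₁/(2 cos θ_c) = 0.115·712/(2·0.9080) = 45.09 m.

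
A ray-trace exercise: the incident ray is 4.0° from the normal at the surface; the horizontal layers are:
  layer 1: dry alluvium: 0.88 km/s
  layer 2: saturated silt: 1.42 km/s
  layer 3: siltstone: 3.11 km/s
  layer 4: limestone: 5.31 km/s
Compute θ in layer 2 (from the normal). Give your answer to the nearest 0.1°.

Ray parameter p = sin 4.0° / 0.88 = 7.9269e-02 s/km.
sin θ_2 = p·V_2 = 7.9269e-02 × 1.42 = 0.1126.
θ_2 = arcsin 0.1126 = 6.46°.

6.5°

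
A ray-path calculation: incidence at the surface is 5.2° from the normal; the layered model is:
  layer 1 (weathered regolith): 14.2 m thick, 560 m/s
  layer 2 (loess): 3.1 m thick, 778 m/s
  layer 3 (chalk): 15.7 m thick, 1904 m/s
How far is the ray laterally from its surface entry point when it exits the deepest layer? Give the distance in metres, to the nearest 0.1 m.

Ray parameter p = sin 5.2° / 560 m/s = 1.6184e-04 s/m.
Layer 1: θ = 5.20°; offset = 14.2·tan 5.20° = 1.292 m.
Layer 2: sin θ = p·778 = 0.1259 → θ = 7.23°; offset = 3.1·tan 7.23° = 0.393 m.
Layer 3: sin θ = p·1904 = 0.3082 → θ = 17.95°; offset = 15.7·tan 17.95° = 5.085 m.
Total horizontal offset = 6.771 m.

6.8 m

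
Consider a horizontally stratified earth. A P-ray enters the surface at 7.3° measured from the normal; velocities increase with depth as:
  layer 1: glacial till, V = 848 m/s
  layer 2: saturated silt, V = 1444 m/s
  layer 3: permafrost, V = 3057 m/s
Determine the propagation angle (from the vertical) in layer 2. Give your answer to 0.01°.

12.50°

Snell's law across each interface conserves sin θ / V, so sin θ_2 = V_2·sin θ₁/V₁.
sin θ_2 = 1444 × sin 7.3° / 848 = 0.2164.
θ_2 = arcsin 0.2164 = 12.50°.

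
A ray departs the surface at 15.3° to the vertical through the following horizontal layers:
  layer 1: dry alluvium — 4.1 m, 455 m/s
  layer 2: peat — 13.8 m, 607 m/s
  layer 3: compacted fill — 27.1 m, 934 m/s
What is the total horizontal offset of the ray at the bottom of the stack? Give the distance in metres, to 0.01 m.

p = sin θ₁/V₁ = sin 15.3°/455 = 5.7994e-04 s/m is conserved through the stack.
Layer 1: θ = 15.30°; offset = 4.1·tan 15.30° = 1.1216 m.
Layer 2: sin θ = p·607 = 0.3520 → θ = 20.61°; offset = 13.8·tan 20.61° = 5.1901 m.
Layer 3: sin θ = p·934 = 0.5417 → θ = 32.80°; offset = 27.1·tan 32.80° = 17.4628 m.
Summing the layer offsets gives 23.7746 m.

23.77 m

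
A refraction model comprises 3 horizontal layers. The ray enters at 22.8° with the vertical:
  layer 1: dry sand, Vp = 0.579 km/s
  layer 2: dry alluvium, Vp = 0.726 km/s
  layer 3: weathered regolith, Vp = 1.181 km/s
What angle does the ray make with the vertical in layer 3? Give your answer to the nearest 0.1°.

52.2°

Ray parameter p = sin 22.8° / 0.579 = 6.6928e-01 s/km.
sin θ_3 = p·V_3 = 6.6928e-01 × 1.181 = 0.7904.
θ_3 = 52.23° from the vertical.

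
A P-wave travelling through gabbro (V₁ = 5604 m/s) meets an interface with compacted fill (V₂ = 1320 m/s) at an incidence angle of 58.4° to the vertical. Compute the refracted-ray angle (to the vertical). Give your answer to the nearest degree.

Snell's law: sin θ₂ = (V₂/V₁)·sin θ₁ = (1320/5604)·sin 58.4° = 0.2006.
θ₂ = arcsin 0.2006 = 11.57° from the normal.

12°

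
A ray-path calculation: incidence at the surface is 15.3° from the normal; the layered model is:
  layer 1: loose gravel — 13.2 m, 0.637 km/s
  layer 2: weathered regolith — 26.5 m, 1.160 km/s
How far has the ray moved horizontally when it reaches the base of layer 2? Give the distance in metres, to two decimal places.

Ray parameter p = sin 15.3° / 0.637 km/s = 4.1424e-01 s/km.
Layer 1: θ = 15.30°; offset = 13.2·tan 15.30° = 3.6111 m.
Layer 2: sin θ = p·1.160 = 0.4805 → θ = 28.72°; offset = 26.5·tan 28.72° = 14.5201 m.
Total horizontal offset = 18.1312 m.

18.13 m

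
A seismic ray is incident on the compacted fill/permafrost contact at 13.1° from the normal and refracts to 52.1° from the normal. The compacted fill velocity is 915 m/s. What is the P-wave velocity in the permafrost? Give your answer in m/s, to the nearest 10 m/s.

3190 m/s

sin 13.1° = 0.2267; sin 52.1° = 0.7891.
V₂ = V₁·(sin θ₂/sin θ₁) = 915·(0.7891/0.2267) = 3185.56 m/s.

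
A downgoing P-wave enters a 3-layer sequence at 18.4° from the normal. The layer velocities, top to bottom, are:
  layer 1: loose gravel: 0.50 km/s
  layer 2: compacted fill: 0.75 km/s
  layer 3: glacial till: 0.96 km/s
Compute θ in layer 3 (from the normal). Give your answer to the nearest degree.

37°

Ray parameter p = sin 18.4° / 0.50 = 6.3130e-01 s/km.
sin θ_3 = p·V_3 = 6.3130e-01 × 0.96 = 0.6060.
θ_3 = 37.30° from the vertical.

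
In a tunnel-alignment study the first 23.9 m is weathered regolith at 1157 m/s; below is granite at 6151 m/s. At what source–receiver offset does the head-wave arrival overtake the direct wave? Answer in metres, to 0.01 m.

θ_c = arcsin(1157/6151) = 10.84°, so cos θ_c = 0.9821 and tᵢ = 2h cos θ_c/V₁ = 0.0406 s.
At crossover x/V₁ = x/V₂ + tᵢ ⇒ x = tᵢ/(1/V₁ − 1/V₂) = 0.04058/(8.6430e-04 − 1.6258e-04) = 57.82 m.

57.82 m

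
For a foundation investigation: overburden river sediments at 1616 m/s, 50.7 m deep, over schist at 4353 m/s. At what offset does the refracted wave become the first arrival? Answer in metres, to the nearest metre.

x_cross = 2h·√((V₂+V₁)/(V₂−V₁)).
(V₂+V₁)/(V₂−V₁) = (4353+1616)/(4353−1616) = 2.1809; √ = 1.4768.
x_cross = 2·50.7·1.4768 = 149.74 m.

150 m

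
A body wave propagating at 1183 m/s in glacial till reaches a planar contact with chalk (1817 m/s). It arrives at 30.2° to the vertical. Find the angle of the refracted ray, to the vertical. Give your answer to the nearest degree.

Snell's law: sin θ₂ = (V₂/V₁)·sin θ₁ = (1817/1183)·sin 30.2° = 0.7726.
θ₂ = sin⁻¹(0.7726) = 50.59° (from vertical).

51°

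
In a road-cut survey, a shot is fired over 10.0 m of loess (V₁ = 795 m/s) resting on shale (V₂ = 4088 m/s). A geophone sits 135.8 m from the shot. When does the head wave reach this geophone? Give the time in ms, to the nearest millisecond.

θ_c = arcsin(V₁/V₂) = arcsin(795/4088) = 11.21°, cos θ_c = 0.9809.
Intercept time tᵢ = 2h cos θ_c / V₁ = 2·10.0·0.9809/795 = 0.02468 s.
t = x/V₂ + tᵢ = 135.8/4088 + 0.02468 = 0.05790 s.

58 ms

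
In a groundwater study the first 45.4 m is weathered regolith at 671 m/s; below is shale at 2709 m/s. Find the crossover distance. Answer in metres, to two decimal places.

θ_c = arcsin(671/2709) = 14.34°, so cos θ_c = 0.9688 and tᵢ = 2h cos θ_c/V₁ = 0.1311 s.
At crossover x/V₁ = x/V₂ + tᵢ ⇒ x = tᵢ/(1/V₁ − 1/V₂) = 0.13110/(1.4903e-03 − 3.6914e-04) = 116.93 m.

116.93 m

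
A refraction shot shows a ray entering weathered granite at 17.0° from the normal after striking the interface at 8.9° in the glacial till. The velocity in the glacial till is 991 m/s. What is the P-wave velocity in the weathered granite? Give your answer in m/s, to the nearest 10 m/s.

sin 8.9° = 0.1547; sin 17.0° = 0.2924.
V₂ = V₁·(sin θ₂/sin θ₁) = 991·(0.2924/0.1547) = 1872.79 m/s.

1870 m/s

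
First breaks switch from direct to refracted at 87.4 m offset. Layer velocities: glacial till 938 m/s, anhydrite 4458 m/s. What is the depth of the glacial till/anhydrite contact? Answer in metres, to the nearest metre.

x_cross = 2h·√((V₂+V₁)/(V₂−V₁)) → h = x_cross / (2·√((V₂+V₁)/(V₂−V₁))).
√((V₂+V₁)/(V₂−V₁)) = √((4458+938)/(4458−938)) = 1.2381.
h = 87.4 / (2·1.2381) = 35.30 m.

35 m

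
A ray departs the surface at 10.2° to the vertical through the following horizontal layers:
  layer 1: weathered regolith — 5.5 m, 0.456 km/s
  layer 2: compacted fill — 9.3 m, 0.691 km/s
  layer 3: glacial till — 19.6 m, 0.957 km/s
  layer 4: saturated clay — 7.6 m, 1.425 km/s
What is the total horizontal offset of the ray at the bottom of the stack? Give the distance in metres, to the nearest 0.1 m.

16.5 m

p = sin θ₁/V₁ = sin 10.2°/0.456 = 3.8834e-01 s/km is conserved through the stack.
Layer 1: θ = 10.20°; offset = 5.5·tan 10.20° = 0.990 m.
Layer 2: sin θ = p·0.691 = 0.2683 → θ = 15.57°; offset = 9.3·tan 15.57° = 2.591 m.
Layer 3: sin θ = p·0.957 = 0.3716 → θ = 21.82°; offset = 19.6·tan 21.82° = 7.846 m.
Layer 4: sin θ = p·1.425 = 0.5534 → θ = 33.60°; offset = 7.6·tan 33.60° = 5.049 m.
Summing the layer offsets gives 16.476 m.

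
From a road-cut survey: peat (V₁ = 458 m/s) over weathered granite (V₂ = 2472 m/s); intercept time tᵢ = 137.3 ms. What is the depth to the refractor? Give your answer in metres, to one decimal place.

h = tᵢ·V₁·V₂ / (2·√(V₂²−V₁²)).
√(V₂²−V₁²) = √(2472² − 458²) = 2429.2 m/s.
h = 0.1373 s × 458 × 2472 / (2 × 2429.2) = 32.00 m.

32.0 m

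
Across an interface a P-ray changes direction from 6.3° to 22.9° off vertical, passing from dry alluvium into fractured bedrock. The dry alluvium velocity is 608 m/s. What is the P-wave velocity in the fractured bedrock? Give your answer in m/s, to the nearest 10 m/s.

Snell's law: sin 6.3°/V₁ = sin 22.9°/V₂.
V₂ = V₁·sin 22.9°/sin 6.3° = 608 × 3.5461 = 2156.00 m/s.

2160 m/s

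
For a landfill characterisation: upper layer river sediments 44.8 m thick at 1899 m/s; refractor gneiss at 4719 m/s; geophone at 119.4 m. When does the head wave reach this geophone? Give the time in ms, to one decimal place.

68.5 ms

t = x/V₂ + 2h·√(V₂²−V₁²)/(V₁V₂).
√(V₂²−V₁²) = √(4719²−1899²) = 4320.0 m/s; delay term = 2·44.8·4320.0/(1899·4719) = 0.04319 s.
t = 119.4/4719 + 0.04319 = 0.06850 s.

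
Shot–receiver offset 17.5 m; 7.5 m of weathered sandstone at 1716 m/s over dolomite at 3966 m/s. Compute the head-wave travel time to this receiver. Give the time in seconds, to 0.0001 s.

θ_c = arcsin(V₁/V₂) = arcsin(1716/3966) = 25.64°, cos θ_c = 0.9015.
Intercept time tᵢ = 2h cos θ_c / V₁ = 2·7.5·0.9015/1716 = 0.00788 s.
t = x/V₂ + tᵢ = 17.5/3966 + 0.00788 = 0.01229 s.

0.0123 s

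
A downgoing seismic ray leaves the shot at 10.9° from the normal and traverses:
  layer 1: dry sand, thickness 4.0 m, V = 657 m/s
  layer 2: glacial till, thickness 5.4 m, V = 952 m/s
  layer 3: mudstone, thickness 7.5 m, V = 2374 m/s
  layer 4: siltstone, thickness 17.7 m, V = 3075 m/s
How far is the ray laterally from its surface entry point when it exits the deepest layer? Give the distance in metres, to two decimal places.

p = sin θ₁/V₁ = sin 10.9°/657 = 2.8782e-04 s/m is conserved through the stack.
Layer 1: θ = 10.90°; offset = 4.0·tan 10.90° = 0.7703 m.
Layer 2: sin θ = p·952 = 0.2740 → θ = 15.90°; offset = 5.4·tan 15.90° = 1.5385 m.
Layer 3: sin θ = p·2374 = 0.6833 → θ = 43.10°; offset = 7.5·tan 43.10° = 7.0184 m.
Layer 4: sin θ = p·3075 = 0.8850 → θ = 62.26°; offset = 17.7·tan 62.26° = 33.6506 m.
Summing the layer offsets gives 42.9778 m.

42.98 m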